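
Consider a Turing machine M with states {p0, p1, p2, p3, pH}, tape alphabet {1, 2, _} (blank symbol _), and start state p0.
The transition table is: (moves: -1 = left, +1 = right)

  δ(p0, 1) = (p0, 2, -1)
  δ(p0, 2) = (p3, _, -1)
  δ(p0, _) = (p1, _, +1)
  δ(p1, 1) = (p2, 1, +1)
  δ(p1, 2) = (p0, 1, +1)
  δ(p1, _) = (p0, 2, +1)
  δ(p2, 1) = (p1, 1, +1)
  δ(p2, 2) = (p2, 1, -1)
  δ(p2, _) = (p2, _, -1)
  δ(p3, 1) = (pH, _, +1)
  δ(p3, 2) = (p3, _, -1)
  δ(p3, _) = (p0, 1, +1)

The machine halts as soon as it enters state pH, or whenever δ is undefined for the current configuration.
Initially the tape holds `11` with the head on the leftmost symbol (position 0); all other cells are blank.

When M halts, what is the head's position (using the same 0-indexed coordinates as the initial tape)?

1

state=p0 head=0 tape=_[1]1   (p0,1)→(p0,2,-1)
state=p0 head=-1 tape=[_]21   (p0,_)→(p1,_,+1)
state=p1 head=0 tape=_[2]1   (p1,2)→(p0,1,+1)
state=p0 head=1 tape=_1[1]   (p0,1)→(p0,2,-1)
state=p0 head=0 tape=_[1]2   (p0,1)→(p0,2,-1)
state=p0 head=-1 tape=[_]22   (p0,_)→(p1,_,+1)
state=p1 head=0 tape=_[2]2   (p1,2)→(p0,1,+1)
state=p0 head=1 tape=_1[2]   (p0,2)→(p3,_,-1)
state=p3 head=0 tape=_[1]_   (p3,1)→(pH,_,+1)
state=pH head=1 tape=__[_]
At halt the head is at cell 1.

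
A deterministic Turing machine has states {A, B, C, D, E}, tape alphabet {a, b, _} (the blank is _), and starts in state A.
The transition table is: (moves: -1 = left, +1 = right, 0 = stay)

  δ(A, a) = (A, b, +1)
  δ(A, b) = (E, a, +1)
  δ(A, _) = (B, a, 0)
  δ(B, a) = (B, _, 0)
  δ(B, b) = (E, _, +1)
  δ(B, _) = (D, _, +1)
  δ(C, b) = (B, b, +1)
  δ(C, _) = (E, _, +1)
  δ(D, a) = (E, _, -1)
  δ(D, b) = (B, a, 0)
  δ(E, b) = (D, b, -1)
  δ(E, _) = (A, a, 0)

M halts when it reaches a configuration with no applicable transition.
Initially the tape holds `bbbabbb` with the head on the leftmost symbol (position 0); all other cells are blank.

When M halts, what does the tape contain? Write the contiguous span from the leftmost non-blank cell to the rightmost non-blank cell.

A | _[b]bbabbb_   read b → write a, move +1, go to E
E | _a[b]babbb_   read b → write b, move -1, go to D
D | _[a]bbabbb_   read a → write _, move -1, go to E
E | [_]_bbabbb_   read _ → write a, move 0, go to A
A | [a]_bbabbb_   read a → write b, move +1, go to A
A | b[_]bbabbb_   read _ → write a, move 0, go to B
B | b[a]bbabbb_   read a → write _, move 0, go to B
B | b[_]bbabbb_   read _ → write _, move +1, go to D
D | b_[b]babbb_   read b → write a, move 0, go to B
B | b_[a]babbb_   read a → write _, move 0, go to B
B | b_[_]babbb_   read _ → write _, move +1, go to D
D | b__[b]abbb_   read b → write a, move 0, go to B
B | b__[a]abbb_   read a → write _, move 0, go to B
B | b__[_]abbb_   read _ → write _, move +1, go to D
D | b___[a]bbb_   read a → write _, move -1, go to E
E | b__[_]_bbb_   read _ → write a, move 0, go to A
A | b__[a]_bbb_   read a → write b, move +1, go to A
A | b__b[_]bbb_   read _ → write a, move 0, go to B
B | b__b[a]bbb_   read a → write _, move 0, go to B
B | b__b[_]bbb_   read _ → write _, move +1, go to D
D | b__b_[b]bb_   read b → write a, move 0, go to B
B | b__b_[a]bb_   read a → write _, move 0, go to B
B | b__b_[_]bb_   read _ → write _, move +1, go to D
D | b__b__[b]b_   read b → write a, move 0, go to B
B | b__b__[a]b_   read a → write _, move 0, go to B
B | b__b__[_]b_   read _ → write _, move +1, go to D
D | b__b___[b]_   read b → write a, move 0, go to B
B | b__b___[a]_   read a → write _, move 0, go to B
B | b__b___[_]_   read _ → write _, move +1, go to D
D | b__b____[_]
The non-blank tape span at halt is b__b.

b__b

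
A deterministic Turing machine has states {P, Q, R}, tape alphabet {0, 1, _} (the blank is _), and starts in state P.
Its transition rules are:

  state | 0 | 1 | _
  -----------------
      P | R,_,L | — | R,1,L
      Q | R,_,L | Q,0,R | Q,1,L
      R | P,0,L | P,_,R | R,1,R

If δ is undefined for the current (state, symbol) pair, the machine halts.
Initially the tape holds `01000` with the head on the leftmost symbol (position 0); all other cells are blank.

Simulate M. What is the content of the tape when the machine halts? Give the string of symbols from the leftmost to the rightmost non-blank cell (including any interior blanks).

state=P head=0 tape=_[0]1000   (P,0)→(R,_,L)
state=R head=-1 tape=[_]_1000   (R,_)→(R,1,R)
state=R head=0 tape=1[_]1000   (R,_)→(R,1,R)
state=R head=1 tape=11[1]000   (R,1)→(P,_,R)
state=P head=2 tape=11_[0]00   (P,0)→(R,_,L)
state=R head=1 tape=11[_]_00   (R,_)→(R,1,R)
state=R head=2 tape=111[_]00   (R,_)→(R,1,R)
state=R head=3 tape=1111[0]0   (R,0)→(P,0,L)
state=P head=2 tape=111[1]00
The non-blank tape span at halt is 111100.

111100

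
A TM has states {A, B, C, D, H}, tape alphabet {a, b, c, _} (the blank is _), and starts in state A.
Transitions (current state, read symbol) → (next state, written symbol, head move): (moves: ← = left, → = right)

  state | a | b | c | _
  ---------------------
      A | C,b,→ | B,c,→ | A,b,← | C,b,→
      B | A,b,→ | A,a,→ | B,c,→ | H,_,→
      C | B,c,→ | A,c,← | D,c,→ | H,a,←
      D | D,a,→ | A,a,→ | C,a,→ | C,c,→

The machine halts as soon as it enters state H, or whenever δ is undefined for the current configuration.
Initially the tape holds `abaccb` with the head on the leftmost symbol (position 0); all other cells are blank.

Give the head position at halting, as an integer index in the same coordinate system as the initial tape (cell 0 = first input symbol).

state=A head=0 tape=[a]baccb__   (A,a)→(C,b,→)
state=C head=1 tape=b[b]accb__   (C,b)→(A,c,←)
state=A head=0 tape=[b]caccb__   (A,b)→(B,c,→)
state=B head=1 tape=c[c]accb__   (B,c)→(B,c,→)
state=B head=2 tape=cc[a]ccb__   (B,a)→(A,b,→)
state=A head=3 tape=ccb[c]cb__   (A,c)→(A,b,←)
state=A head=2 tape=cc[b]bcb__   (A,b)→(B,c,→)
state=B head=3 tape=ccc[b]cb__   (B,b)→(A,a,→)
state=A head=4 tape=ccca[c]b__   (A,c)→(A,b,←)
state=A head=3 tape=ccc[a]bb__   (A,a)→(C,b,→)
state=C head=4 tape=cccb[b]b__   (C,b)→(A,c,←)
state=A head=3 tape=ccc[b]cb__   (A,b)→(B,c,→)
state=B head=4 tape=cccc[c]b__   (B,c)→(B,c,→)
state=B head=5 tape=ccccc[b]__   (B,b)→(A,a,→)
state=A head=6 tape=ccccca[_]_   (A,_)→(C,b,→)
state=C head=7 tape=cccccab[_]   (C,_)→(H,a,←)
state=H head=6 tape=ccccca[b]a
At halt the head is at cell 6.

6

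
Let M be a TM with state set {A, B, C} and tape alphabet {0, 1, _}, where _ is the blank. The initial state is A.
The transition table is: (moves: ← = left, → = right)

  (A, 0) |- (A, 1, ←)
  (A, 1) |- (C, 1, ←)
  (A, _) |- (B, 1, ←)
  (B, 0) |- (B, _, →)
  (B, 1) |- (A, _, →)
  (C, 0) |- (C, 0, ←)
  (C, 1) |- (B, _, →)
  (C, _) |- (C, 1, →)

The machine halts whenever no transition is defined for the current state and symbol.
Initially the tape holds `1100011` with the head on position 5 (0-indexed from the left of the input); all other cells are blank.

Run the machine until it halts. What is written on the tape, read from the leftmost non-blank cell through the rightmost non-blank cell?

1____1

A | 11000[1]1_   read 1 → write 1, move ←, go to C
C | 1100[0]11_   read 0 → write 0, move ←, go to C
C | 110[0]011_   read 0 → write 0, move ←, go to C
C | 11[0]0011_   read 0 → write 0, move ←, go to C
C | 1[1]00011_   read 1 → write _, move →, go to B
B | 1_[0]0011_   read 0 → write _, move →, go to B
B | 1__[0]011_   read 0 → write _, move →, go to B
B | 1___[0]11_   read 0 → write _, move →, go to B
B | 1____[1]1_   read 1 → write _, move →, go to A
A | 1_____[1]_   read 1 → write 1, move ←, go to C
C | 1____[_]1_   read _ → write 1, move →, go to C
C | 1____1[1]_   read 1 → write _, move →, go to B
B | 1____1_[_]
The non-blank tape span at halt is 1____1.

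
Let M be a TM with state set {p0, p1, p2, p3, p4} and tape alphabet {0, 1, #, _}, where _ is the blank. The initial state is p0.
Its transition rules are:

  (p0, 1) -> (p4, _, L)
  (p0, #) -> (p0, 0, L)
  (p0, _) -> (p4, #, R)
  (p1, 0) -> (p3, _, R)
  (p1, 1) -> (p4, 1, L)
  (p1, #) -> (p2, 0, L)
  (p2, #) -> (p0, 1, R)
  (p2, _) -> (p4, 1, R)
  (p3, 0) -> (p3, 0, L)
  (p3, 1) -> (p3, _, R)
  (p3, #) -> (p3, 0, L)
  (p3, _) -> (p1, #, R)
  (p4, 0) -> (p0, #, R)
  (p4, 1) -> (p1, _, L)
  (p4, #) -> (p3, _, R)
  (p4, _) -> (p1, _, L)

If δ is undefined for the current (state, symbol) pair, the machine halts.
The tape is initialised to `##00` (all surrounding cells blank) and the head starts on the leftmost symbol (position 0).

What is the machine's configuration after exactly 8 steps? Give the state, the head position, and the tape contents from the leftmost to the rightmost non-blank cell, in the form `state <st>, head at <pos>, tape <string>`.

state p0, head at 0, tape ##0000

state=p0 head=0 tape=__[#]#00   (p0,#)→(p0,0,L)
state=p0 head=-1 tape=_[_]0#00   (p0,_)→(p4,#,R)
state=p4 head=0 tape=_#[0]#00   (p4,0)→(p0,#,R)
state=p0 head=1 tape=_##[#]00   (p0,#)→(p0,0,L)
state=p0 head=0 tape=_#[#]000   (p0,#)→(p0,0,L)
state=p0 head=-1 tape=_[#]0000   (p0,#)→(p0,0,L)
state=p0 head=-2 tape=[_]00000   (p0,_)→(p4,#,R)
state=p4 head=-1 tape=#[0]0000   (p4,0)→(p0,#,R)
state=p0 head=0 tape=##[0]000
After 8 steps: state p0, head at 0, tape ##0000.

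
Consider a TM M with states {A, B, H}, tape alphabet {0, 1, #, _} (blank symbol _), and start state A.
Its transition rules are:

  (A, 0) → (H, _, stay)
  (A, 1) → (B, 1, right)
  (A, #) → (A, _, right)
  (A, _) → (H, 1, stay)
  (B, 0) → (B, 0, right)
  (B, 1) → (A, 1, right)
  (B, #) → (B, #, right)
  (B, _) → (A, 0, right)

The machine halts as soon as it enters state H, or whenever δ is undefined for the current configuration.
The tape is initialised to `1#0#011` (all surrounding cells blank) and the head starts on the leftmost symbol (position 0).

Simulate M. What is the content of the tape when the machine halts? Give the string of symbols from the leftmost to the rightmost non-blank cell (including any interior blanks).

1#0#01101

state=A head=0 tape=[1]#0#011__   (A,1)→(B,1,right)
state=B head=1 tape=1[#]0#011__   (B,#)→(B,#,right)
state=B head=2 tape=1#[0]#011__   (B,0)→(B,0,right)
state=B head=3 tape=1#0[#]011__   (B,#)→(B,#,right)
state=B head=4 tape=1#0#[0]11__   (B,0)→(B,0,right)
state=B head=5 tape=1#0#0[1]1__   (B,1)→(A,1,right)
state=A head=6 tape=1#0#01[1]__   (A,1)→(B,1,right)
state=B head=7 tape=1#0#011[_]_   (B,_)→(A,0,right)
state=A head=8 tape=1#0#0110[_]   (A,_)→(H,1,stay)
state=H head=8 tape=1#0#0110[1]
The non-blank tape span at halt is 1#0#01101.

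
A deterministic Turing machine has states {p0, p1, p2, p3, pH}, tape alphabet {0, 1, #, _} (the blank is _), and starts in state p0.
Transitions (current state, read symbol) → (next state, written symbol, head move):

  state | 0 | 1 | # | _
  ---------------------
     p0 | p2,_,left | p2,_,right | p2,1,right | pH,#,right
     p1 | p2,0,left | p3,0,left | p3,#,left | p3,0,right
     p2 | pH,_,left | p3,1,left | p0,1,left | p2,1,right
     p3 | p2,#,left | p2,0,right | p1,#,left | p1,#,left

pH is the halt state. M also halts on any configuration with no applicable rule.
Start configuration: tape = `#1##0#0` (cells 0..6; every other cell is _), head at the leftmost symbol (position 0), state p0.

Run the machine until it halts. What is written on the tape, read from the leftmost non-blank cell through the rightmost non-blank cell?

1_#11##0#0

p0 | ___[#]1##0#0   read # → write 1, move right, go to p2
p2 | ___1[1]##0#0   read 1 → write 1, move left, go to p3
p3 | ___[1]1##0#0   read 1 → write 0, move right, go to p2
p2 | ___0[1]##0#0   read 1 → write 1, move left, go to p3
p3 | ___[0]1##0#0   read 0 → write #, move left, go to p2
p2 | __[_]#1##0#0   read _ → write 1, move right, go to p2
p2 | __1[#]1##0#0   read # → write 1, move left, go to p0
p0 | __[1]11##0#0   read 1 → write _, move right, go to p2
p2 | ___[1]1##0#0   read 1 → write 1, move left, go to p3
p3 | __[_]11##0#0   read _ → write #, move left, go to p1
p1 | _[_]#11##0#0   read _ → write 0, move right, go to p3
p3 | _0[#]11##0#0   read # → write #, move left, go to p1
p1 | _[0]#11##0#0   read 0 → write 0, move left, go to p2
p2 | [_]0#11##0#0   read _ → write 1, move right, go to p2
p2 | 1[0]#11##0#0   read 0 → write _, move left, go to pH
pH | [1]_#11##0#0
The non-blank tape span at halt is 1_#11##0#0.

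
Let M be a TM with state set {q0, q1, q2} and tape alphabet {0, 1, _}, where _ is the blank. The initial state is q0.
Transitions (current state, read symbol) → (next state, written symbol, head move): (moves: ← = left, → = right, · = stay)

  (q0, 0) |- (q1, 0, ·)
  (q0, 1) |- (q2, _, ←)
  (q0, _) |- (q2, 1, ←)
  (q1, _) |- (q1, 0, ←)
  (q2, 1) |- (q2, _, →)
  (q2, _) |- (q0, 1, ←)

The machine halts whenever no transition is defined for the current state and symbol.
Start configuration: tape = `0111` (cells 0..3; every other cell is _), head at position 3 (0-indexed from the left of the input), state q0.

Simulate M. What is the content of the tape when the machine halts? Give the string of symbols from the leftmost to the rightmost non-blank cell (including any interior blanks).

01111

q0 | 011[1]_   read 1 → write _, move ←, go to q2
q2 | 01[1]__   read 1 → write _, move →, go to q2
q2 | 01_[_]_   read _ → write 1, move ←, go to q0
q0 | 01[_]1_   read _ → write 1, move ←, go to q2
q2 | 0[1]11_   read 1 → write _, move →, go to q2
q2 | 0_[1]1_   read 1 → write _, move →, go to q2
q2 | 0__[1]_   read 1 → write _, move →, go to q2
q2 | 0___[_]   read _ → write 1, move ←, go to q0
q0 | 0__[_]1   read _ → write 1, move ←, go to q2
q2 | 0_[_]11   read _ → write 1, move ←, go to q0
q0 | 0[_]111   read _ → write 1, move ←, go to q2
q2 | [0]1111
The non-blank tape span at halt is 01111.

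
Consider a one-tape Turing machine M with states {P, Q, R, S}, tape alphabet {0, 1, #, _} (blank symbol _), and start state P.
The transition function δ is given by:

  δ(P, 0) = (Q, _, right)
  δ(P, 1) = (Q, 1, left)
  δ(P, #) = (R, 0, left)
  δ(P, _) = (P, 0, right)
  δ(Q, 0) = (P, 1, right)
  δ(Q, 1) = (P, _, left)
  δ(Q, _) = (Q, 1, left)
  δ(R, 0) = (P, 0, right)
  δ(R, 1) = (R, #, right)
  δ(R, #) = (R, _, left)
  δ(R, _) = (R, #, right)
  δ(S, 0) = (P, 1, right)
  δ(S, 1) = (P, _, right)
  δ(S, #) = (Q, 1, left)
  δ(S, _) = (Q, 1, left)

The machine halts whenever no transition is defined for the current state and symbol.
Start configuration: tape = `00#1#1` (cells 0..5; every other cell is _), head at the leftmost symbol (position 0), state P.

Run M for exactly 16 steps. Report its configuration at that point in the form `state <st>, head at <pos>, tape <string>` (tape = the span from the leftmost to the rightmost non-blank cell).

state Q, head at 2, tape #011#1

state=P head=0 tape=[0]0#1#1   (P,0)→(Q,_,right)
state=Q head=1 tape=_[0]#1#1   (Q,0)→(P,1,right)
state=P head=2 tape=_1[#]1#1   (P,#)→(R,0,left)
state=R head=1 tape=_[1]01#1   (R,1)→(R,#,right)
state=R head=2 tape=_#[0]1#1   (R,0)→(P,0,right)
state=P head=3 tape=_#0[1]#1   (P,1)→(Q,1,left)
state=Q head=2 tape=_#[0]1#1   (Q,0)→(P,1,right)
state=P head=3 tape=_#1[1]#1   (P,1)→(Q,1,left)
state=Q head=2 tape=_#[1]1#1   (Q,1)→(P,_,left)
state=P head=1 tape=_[#]_1#1   (P,#)→(R,0,left)
state=R head=0 tape=[_]0_1#1   (R,_)→(R,#,right)
state=R head=1 tape=#[0]_1#1   (R,0)→(P,0,right)
state=P head=2 tape=#0[_]1#1   (P,_)→(P,0,right)
state=P head=3 tape=#00[1]#1   (P,1)→(Q,1,left)
state=Q head=2 tape=#0[0]1#1   (Q,0)→(P,1,right)
state=P head=3 tape=#01[1]#1   (P,1)→(Q,1,left)
state=Q head=2 tape=#0[1]1#1
After 16 steps: state Q, head at 2, tape #011#1.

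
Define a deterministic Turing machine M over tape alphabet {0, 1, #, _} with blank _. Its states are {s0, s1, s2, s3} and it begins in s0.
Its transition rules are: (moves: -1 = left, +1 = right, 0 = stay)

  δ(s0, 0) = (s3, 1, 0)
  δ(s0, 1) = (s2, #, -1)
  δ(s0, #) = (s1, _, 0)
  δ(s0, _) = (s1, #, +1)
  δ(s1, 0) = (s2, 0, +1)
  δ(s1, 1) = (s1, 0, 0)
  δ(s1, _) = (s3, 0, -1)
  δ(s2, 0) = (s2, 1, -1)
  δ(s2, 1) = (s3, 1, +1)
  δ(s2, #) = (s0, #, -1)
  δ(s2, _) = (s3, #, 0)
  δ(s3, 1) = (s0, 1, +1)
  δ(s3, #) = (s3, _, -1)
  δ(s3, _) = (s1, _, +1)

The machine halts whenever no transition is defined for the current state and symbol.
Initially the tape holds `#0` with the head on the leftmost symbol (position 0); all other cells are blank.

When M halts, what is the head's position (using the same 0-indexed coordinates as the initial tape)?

3

s0 | __[#]0___   read # → write _, move 0, go to s1
s1 | __[_]0___   read _ → write 0, move -1, go to s3
s3 | _[_]00___   read _ → write _, move +1, go to s1
s1 | __[0]0___   read 0 → write 0, move +1, go to s2
s2 | __0[0]___   read 0 → write 1, move -1, go to s2
s2 | __[0]1___   read 0 → write 1, move -1, go to s2
s2 | _[_]11___   read _ → write #, move 0, go to s3
s3 | _[#]11___   read # → write _, move -1, go to s3
s3 | [_]_11___   read _ → write _, move +1, go to s1
s1 | _[_]11___   read _ → write 0, move -1, go to s3
s3 | [_]011___   read _ → write _, move +1, go to s1
s1 | _[0]11___   read 0 → write 0, move +1, go to s2
s2 | _0[1]1___   read 1 → write 1, move +1, go to s3
s3 | _01[1]___   read 1 → write 1, move +1, go to s0
s0 | _011[_]__   read _ → write #, move +1, go to s1
s1 | _011#[_]_   read _ → write 0, move -1, go to s3
s3 | _011[#]0_   read # → write _, move -1, go to s3
s3 | _01[1]_0_   read 1 → write 1, move +1, go to s0
s0 | _011[_]0_   read _ → write #, move +1, go to s1
s1 | _011#[0]_   read 0 → write 0, move +1, go to s2
s2 | _011#0[_]   read _ → write #, move 0, go to s3
s3 | _011#0[#]   read # → write _, move -1, go to s3
s3 | _011#[0]_
At halt the head is at cell 3.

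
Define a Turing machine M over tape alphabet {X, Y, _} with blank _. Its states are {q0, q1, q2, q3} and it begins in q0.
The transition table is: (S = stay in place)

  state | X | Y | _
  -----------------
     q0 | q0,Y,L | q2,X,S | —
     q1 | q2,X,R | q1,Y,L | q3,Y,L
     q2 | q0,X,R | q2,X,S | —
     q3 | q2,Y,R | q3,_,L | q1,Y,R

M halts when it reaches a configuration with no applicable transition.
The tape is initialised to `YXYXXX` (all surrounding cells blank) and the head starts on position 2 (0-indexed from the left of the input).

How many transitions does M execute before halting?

state=q0 head=2 tape=_YX[Y]XXX   (q0,Y)→(q2,X,S)
state=q2 head=2 tape=_YX[X]XXX   (q2,X)→(q0,X,R)
state=q0 head=3 tape=_YXX[X]XX   (q0,X)→(q0,Y,L)
state=q0 head=2 tape=_YX[X]YXX   (q0,X)→(q0,Y,L)
state=q0 head=1 tape=_Y[X]YYXX   (q0,X)→(q0,Y,L)
state=q0 head=0 tape=_[Y]YYYXX   (q0,Y)→(q2,X,S)
state=q2 head=0 tape=_[X]YYYXX   (q2,X)→(q0,X,R)
state=q0 head=1 tape=_X[Y]YYXX   (q0,Y)→(q2,X,S)
state=q2 head=1 tape=_X[X]YYXX   (q2,X)→(q0,X,R)
state=q0 head=2 tape=_XX[Y]YXX   (q0,Y)→(q2,X,S)
state=q2 head=2 tape=_XX[X]YXX   (q2,X)→(q0,X,R)
state=q0 head=3 tape=_XXX[Y]XX   (q0,Y)→(q2,X,S)
state=q2 head=3 tape=_XXX[X]XX   (q2,X)→(q0,X,R)
state=q0 head=4 tape=_XXXX[X]X   (q0,X)→(q0,Y,L)
state=q0 head=3 tape=_XXX[X]YX   (q0,X)→(q0,Y,L)
state=q0 head=2 tape=_XX[X]YYX   (q0,X)→(q0,Y,L)
state=q0 head=1 tape=_X[X]YYYX   (q0,X)→(q0,Y,L)
state=q0 head=0 tape=_[X]YYYYX   (q0,X)→(q0,Y,L)
state=q0 head=-1 tape=[_]YYYYYX
M halts after 18 transitions.

18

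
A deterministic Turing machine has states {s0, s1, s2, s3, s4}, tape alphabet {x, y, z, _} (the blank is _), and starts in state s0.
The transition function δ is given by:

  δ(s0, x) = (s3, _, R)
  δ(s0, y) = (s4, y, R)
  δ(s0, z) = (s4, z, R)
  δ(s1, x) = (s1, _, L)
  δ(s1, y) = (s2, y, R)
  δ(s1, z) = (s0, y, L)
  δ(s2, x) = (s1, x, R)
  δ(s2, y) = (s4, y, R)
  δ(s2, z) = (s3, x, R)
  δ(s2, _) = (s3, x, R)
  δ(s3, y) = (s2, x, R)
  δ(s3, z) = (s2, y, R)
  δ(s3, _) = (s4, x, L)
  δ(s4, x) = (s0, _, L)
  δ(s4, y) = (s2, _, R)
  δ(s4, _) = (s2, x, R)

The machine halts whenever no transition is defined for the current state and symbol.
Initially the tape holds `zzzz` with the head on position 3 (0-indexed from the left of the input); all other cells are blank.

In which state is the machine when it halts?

s0

s0 | zzz[z]___   read z → write z, move R, go to s4
s4 | zzzz[_]__   read _ → write x, move R, go to s2
s2 | zzzzx[_]_   read _ → write x, move R, go to s3
s3 | zzzzxx[_]   read _ → write x, move L, go to s4
s4 | zzzzx[x]x   read x → write _, move L, go to s0
s0 | zzzz[x]_x   read x → write _, move R, go to s3
s3 | zzzz_[_]x   read _ → write x, move L, go to s4
s4 | zzzz[_]xx   read _ → write x, move R, go to s2
s2 | zzzzx[x]x   read x → write x, move R, go to s1
s1 | zzzzxx[x]   read x → write _, move L, go to s1
s1 | zzzzx[x]_   read x → write _, move L, go to s1
s1 | zzzz[x]__   read x → write _, move L, go to s1
s1 | zzz[z]___   read z → write y, move L, go to s0
s0 | zz[z]y___   read z → write z, move R, go to s4
s4 | zzz[y]___   read y → write _, move R, go to s2
s2 | zzz_[_]__   read _ → write x, move R, go to s3
s3 | zzz_x[_]_   read _ → write x, move L, go to s4
s4 | zzz_[x]x_   read x → write _, move L, go to s0
s0 | zzz[_]_x_
No transition is defined for (s0, _); M halts in state s0.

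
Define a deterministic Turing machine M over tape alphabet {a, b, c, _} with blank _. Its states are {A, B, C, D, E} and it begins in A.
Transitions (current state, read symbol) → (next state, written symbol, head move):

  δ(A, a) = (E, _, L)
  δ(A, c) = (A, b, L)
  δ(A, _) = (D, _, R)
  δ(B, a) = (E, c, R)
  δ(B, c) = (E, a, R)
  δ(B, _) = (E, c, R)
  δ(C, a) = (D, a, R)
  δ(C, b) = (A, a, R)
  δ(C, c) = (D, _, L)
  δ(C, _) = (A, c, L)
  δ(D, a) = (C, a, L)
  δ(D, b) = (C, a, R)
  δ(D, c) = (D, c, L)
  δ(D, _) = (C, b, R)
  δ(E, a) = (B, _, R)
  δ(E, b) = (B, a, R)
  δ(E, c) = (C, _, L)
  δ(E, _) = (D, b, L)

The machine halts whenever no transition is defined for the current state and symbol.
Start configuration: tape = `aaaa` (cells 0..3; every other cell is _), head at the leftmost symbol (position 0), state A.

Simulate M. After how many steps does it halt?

37

state=A head=0 tape=______[a]aaa   (A,a)→(E,_,L)
state=E head=-1 tape=_____[_]_aaa   (E,_)→(D,b,L)
state=D head=-2 tape=____[_]b_aaa   (D,_)→(C,b,R)
state=C head=-1 tape=____b[b]_aaa   (C,b)→(A,a,R)
state=A head=0 tape=____ba[_]aaa   (A,_)→(D,_,R)
state=D head=1 tape=____ba_[a]aa   (D,a)→(C,a,L)
state=C head=0 tape=____ba[_]aaa   (C,_)→(A,c,L)
state=A head=-1 tape=____b[a]caaa   (A,a)→(E,_,L)
state=E head=-2 tape=____[b]_caaa   (E,b)→(B,a,R)
state=B head=-1 tape=____a[_]caaa   (B,_)→(E,c,R)
state=E head=0 tape=____ac[c]aaa   (E,c)→(C,_,L)
state=C head=-1 tape=____a[c]_aaa   (C,c)→(D,_,L)
state=D head=-2 tape=____[a]__aaa   (D,a)→(C,a,L)
state=C head=-3 tape=___[_]a__aaa   (C,_)→(A,c,L)
state=A head=-4 tape=__[_]ca__aaa   (A,_)→(D,_,R)
state=D head=-3 tape=___[c]a__aaa   (D,c)→(D,c,L)
state=D head=-4 tape=__[_]ca__aaa   (D,_)→(C,b,R)
state=C head=-3 tape=__b[c]a__aaa   (C,c)→(D,_,L)
state=D head=-4 tape=__[b]_a__aaa   (D,b)→(C,a,R)
state=C head=-3 tape=__a[_]a__aaa   (C,_)→(A,c,L)
state=A head=-4 tape=__[a]ca__aaa   (A,a)→(E,_,L)
state=E head=-5 tape=_[_]_ca__aaa   (E,_)→(D,b,L)
state=D head=-6 tape=[_]b_ca__aaa   (D,_)→(C,b,R)
state=C head=-5 tape=b[b]_ca__aaa   (C,b)→(A,a,R)
state=A head=-4 tape=ba[_]ca__aaa   (A,_)→(D,_,R)
state=D head=-3 tape=ba_[c]a__aaa   (D,c)→(D,c,L)
state=D head=-4 tape=ba[_]ca__aaa   (D,_)→(C,b,R)
state=C head=-3 tape=bab[c]a__aaa   (C,c)→(D,_,L)
state=D head=-4 tape=ba[b]_a__aaa   (D,b)→(C,a,R)
state=C head=-3 tape=baa[_]a__aaa   (C,_)→(A,c,L)
state=A head=-4 tape=ba[a]ca__aaa   (A,a)→(E,_,L)
state=E head=-5 tape=b[a]_ca__aaa   (E,a)→(B,_,R)
state=B head=-4 tape=b_[_]ca__aaa   (B,_)→(E,c,R)
state=E head=-3 tape=b_c[c]a__aaa   (E,c)→(C,_,L)
state=C head=-4 tape=b_[c]_a__aaa   (C,c)→(D,_,L)
state=D head=-5 tape=b[_]__a__aaa   (D,_)→(C,b,R)
state=C head=-4 tape=bb[_]_a__aaa   (C,_)→(A,c,L)
state=A head=-5 tape=b[b]c_a__aaa
M halts after 37 transitions.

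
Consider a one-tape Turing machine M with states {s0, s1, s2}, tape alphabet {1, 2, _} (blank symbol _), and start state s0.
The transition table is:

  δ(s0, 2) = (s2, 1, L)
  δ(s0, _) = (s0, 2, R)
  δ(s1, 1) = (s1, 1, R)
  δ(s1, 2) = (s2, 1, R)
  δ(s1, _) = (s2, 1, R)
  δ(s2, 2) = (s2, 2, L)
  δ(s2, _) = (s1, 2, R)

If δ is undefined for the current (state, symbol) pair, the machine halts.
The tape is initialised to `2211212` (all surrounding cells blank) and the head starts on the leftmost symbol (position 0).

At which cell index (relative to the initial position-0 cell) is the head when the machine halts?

2

state=s0 head=0 tape=_[2]211212   (s0,2)→(s2,1,L)
state=s2 head=-1 tape=[_]1211212   (s2,_)→(s1,2,R)
state=s1 head=0 tape=2[1]211212   (s1,1)→(s1,1,R)
state=s1 head=1 tape=21[2]11212   (s1,2)→(s2,1,R)
state=s2 head=2 tape=211[1]1212
At halt the head is at cell 2.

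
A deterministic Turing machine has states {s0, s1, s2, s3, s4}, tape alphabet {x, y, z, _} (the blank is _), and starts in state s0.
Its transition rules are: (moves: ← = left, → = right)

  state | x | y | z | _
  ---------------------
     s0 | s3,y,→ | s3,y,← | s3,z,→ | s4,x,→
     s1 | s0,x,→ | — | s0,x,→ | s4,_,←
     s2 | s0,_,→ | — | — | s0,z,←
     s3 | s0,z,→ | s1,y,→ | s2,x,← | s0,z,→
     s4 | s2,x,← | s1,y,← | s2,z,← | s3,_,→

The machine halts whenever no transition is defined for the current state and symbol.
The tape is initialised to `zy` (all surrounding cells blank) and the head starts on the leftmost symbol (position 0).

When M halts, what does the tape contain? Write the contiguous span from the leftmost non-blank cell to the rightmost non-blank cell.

zxy

state=s0 head=0 tape=__[z]y_   (s0,z)→(s3,z,→)
state=s3 head=1 tape=__z[y]_   (s3,y)→(s1,y,→)
state=s1 head=2 tape=__zy[_]   (s1,_)→(s4,_,←)
state=s4 head=1 tape=__z[y]_   (s4,y)→(s1,y,←)
state=s1 head=0 tape=__[z]y_   (s1,z)→(s0,x,→)
state=s0 head=1 tape=__x[y]_   (s0,y)→(s3,y,←)
state=s3 head=0 tape=__[x]y_   (s3,x)→(s0,z,→)
state=s0 head=1 tape=__z[y]_   (s0,y)→(s3,y,←)
state=s3 head=0 tape=__[z]y_   (s3,z)→(s2,x,←)
state=s2 head=-1 tape=_[_]xy_   (s2,_)→(s0,z,←)
state=s0 head=-2 tape=[_]zxy_   (s0,_)→(s4,x,→)
state=s4 head=-1 tape=x[z]xy_   (s4,z)→(s2,z,←)
state=s2 head=-2 tape=[x]zxy_   (s2,x)→(s0,_,→)
state=s0 head=-1 tape=_[z]xy_   (s0,z)→(s3,z,→)
state=s3 head=0 tape=_z[x]y_   (s3,x)→(s0,z,→)
state=s0 head=1 tape=_zz[y]_   (s0,y)→(s3,y,←)
state=s3 head=0 tape=_z[z]y_   (s3,z)→(s2,x,←)
state=s2 head=-1 tape=_[z]xy_
The non-blank tape span at halt is zxy.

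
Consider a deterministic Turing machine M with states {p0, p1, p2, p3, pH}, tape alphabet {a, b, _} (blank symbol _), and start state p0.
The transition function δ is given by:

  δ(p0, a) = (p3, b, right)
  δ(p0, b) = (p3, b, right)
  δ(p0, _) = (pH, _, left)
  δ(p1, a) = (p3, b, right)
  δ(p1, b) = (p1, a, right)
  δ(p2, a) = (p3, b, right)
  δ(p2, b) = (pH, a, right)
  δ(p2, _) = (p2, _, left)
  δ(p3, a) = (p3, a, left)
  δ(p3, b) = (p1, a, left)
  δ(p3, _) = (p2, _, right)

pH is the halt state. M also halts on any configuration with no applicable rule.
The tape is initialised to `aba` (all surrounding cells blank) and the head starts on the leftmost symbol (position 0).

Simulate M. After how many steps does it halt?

9

state=p0 head=0 tape=_[a]ba   (p0,a)→(p3,b,right)
state=p3 head=1 tape=_b[b]a   (p3,b)→(p1,a,left)
state=p1 head=0 tape=_[b]aa   (p1,b)→(p1,a,right)
state=p1 head=1 tape=_a[a]a   (p1,a)→(p3,b,right)
state=p3 head=2 tape=_ab[a]   (p3,a)→(p3,a,left)
state=p3 head=1 tape=_a[b]a   (p3,b)→(p1,a,left)
state=p1 head=0 tape=_[a]aa   (p1,a)→(p3,b,right)
state=p3 head=1 tape=_b[a]a   (p3,a)→(p3,a,left)
state=p3 head=0 tape=_[b]aa   (p3,b)→(p1,a,left)
state=p1 head=-1 tape=[_]aaa
M halts after 9 transitions.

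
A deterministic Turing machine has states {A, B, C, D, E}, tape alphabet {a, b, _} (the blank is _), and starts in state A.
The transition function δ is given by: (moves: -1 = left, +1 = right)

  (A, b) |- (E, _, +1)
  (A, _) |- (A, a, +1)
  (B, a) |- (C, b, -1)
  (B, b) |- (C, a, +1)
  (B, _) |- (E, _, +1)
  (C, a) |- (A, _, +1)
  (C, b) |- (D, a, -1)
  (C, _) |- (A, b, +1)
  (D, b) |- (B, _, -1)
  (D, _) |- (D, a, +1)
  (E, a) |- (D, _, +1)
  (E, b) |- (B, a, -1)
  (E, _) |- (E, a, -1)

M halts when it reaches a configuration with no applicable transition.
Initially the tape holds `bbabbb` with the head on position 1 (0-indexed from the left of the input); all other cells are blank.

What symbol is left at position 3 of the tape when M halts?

state=A head=1 tape=_b[b]abbb   (A,b)→(E,_,+1)
state=E head=2 tape=_b_[a]bbb   (E,a)→(D,_,+1)
state=D head=3 tape=_b__[b]bb   (D,b)→(B,_,-1)
state=B head=2 tape=_b_[_]_bb   (B,_)→(E,_,+1)
state=E head=3 tape=_b__[_]bb   (E,_)→(E,a,-1)
state=E head=2 tape=_b_[_]abb   (E,_)→(E,a,-1)
state=E head=1 tape=_b[_]aabb   (E,_)→(E,a,-1)
state=E head=0 tape=_[b]aaabb   (E,b)→(B,a,-1)
state=B head=-1 tape=[_]aaaabb   (B,_)→(E,_,+1)
state=E head=0 tape=_[a]aaabb   (E,a)→(D,_,+1)
state=D head=1 tape=__[a]aabb
Cell 3 holds a when M halts.

a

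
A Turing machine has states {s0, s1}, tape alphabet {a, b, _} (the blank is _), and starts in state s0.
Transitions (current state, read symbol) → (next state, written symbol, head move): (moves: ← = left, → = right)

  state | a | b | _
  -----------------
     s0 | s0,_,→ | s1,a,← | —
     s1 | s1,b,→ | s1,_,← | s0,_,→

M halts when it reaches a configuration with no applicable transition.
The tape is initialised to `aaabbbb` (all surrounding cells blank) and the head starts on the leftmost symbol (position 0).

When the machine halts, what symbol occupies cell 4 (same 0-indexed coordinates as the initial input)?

s0 | [a]aabbbb_   read a → write _, move →, go to s0
s0 | _[a]abbbb_   read a → write _, move →, go to s0
s0 | __[a]bbbb_   read a → write _, move →, go to s0
s0 | ___[b]bbb_   read b → write a, move ←, go to s1
s1 | __[_]abbb_   read _ → write _, move →, go to s0
s0 | ___[a]bbb_   read a → write _, move →, go to s0
s0 | ____[b]bb_   read b → write a, move ←, go to s1
s1 | ___[_]abb_   read _ → write _, move →, go to s0
s0 | ____[a]bb_   read a → write _, move →, go to s0
s0 | _____[b]b_   read b → write a, move ←, go to s1
s1 | ____[_]ab_   read _ → write _, move →, go to s0
s0 | _____[a]b_   read a → write _, move →, go to s0
s0 | ______[b]_   read b → write a, move ←, go to s1
s1 | _____[_]a_   read _ → write _, move →, go to s0
s0 | ______[a]_   read a → write _, move →, go to s0
s0 | _______[_]
Cell 4 holds _ when M halts.

_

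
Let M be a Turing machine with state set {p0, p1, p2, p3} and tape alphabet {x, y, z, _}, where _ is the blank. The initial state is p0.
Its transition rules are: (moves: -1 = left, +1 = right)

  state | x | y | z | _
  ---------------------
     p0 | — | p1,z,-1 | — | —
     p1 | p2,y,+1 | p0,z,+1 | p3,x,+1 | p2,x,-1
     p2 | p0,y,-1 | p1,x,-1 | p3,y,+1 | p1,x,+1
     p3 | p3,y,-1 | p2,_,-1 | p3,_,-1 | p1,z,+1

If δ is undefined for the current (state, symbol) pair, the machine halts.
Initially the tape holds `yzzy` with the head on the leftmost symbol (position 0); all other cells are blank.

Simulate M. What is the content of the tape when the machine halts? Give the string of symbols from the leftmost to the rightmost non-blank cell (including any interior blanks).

p0 | ____[y]zzy   read y → write z, move -1, go to p1
p1 | ___[_]zzzy   read _ → write x, move -1, go to p2
p2 | __[_]xzzzy   read _ → write x, move +1, go to p1
p1 | __x[x]zzzy   read x → write y, move +1, go to p2
p2 | __xy[z]zzy   read z → write y, move +1, go to p3
p3 | __xyy[z]zy   read z → write _, move -1, go to p3
p3 | __xy[y]_zy   read y → write _, move -1, go to p2
p2 | __x[y]__zy   read y → write x, move -1, go to p1
p1 | __[x]x__zy   read x → write y, move +1, go to p2
p2 | __y[x]__zy   read x → write y, move -1, go to p0
p0 | __[y]y__zy   read y → write z, move -1, go to p1
p1 | _[_]zy__zy   read _ → write x, move -1, go to p2
p2 | [_]xzy__zy   read _ → write x, move +1, go to p1
p1 | x[x]zy__zy   read x → write y, move +1, go to p2
p2 | xy[z]y__zy   read z → write y, move +1, go to p3
p3 | xyy[y]__zy   read y → write _, move -1, go to p2
p2 | xy[y]___zy   read y → write x, move -1, go to p1
p1 | x[y]x___zy   read y → write z, move +1, go to p0
p0 | xz[x]___zy
The non-blank tape span at halt is xzx___zy.

xzx___zy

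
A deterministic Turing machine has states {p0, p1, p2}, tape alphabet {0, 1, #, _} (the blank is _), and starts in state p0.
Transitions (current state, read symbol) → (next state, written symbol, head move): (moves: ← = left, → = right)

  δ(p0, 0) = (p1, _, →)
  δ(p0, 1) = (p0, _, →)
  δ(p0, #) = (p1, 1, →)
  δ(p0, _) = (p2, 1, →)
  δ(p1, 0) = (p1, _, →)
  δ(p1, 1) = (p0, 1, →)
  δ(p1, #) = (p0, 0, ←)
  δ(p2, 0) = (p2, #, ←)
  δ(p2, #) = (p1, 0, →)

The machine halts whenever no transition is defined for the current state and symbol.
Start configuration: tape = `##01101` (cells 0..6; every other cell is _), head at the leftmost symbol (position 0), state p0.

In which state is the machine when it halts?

state=p0 head=0 tape=[#]#01101__   (p0,#)→(p1,1,→)
state=p1 head=1 tape=1[#]01101__   (p1,#)→(p0,0,←)
state=p0 head=0 tape=[1]001101__   (p0,1)→(p0,_,→)
state=p0 head=1 tape=_[0]01101__   (p0,0)→(p1,_,→)
state=p1 head=2 tape=__[0]1101__   (p1,0)→(p1,_,→)
state=p1 head=3 tape=___[1]101__   (p1,1)→(p0,1,→)
state=p0 head=4 tape=___1[1]01__   (p0,1)→(p0,_,→)
state=p0 head=5 tape=___1_[0]1__   (p0,0)→(p1,_,→)
state=p1 head=6 tape=___1__[1]__   (p1,1)→(p0,1,→)
state=p0 head=7 tape=___1__1[_]_   (p0,_)→(p2,1,→)
state=p2 head=8 tape=___1__11[_]
No transition is defined for (p2, _); M halts in state p2.

p2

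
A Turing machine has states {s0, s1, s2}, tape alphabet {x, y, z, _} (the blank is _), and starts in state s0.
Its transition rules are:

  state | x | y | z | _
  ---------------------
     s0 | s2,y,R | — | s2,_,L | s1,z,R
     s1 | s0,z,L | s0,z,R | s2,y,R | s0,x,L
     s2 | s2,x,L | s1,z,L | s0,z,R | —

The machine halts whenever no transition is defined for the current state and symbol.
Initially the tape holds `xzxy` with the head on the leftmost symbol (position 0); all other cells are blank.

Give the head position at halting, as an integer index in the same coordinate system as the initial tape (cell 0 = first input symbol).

5

state=s0 head=0 tape=[x]zxy__   (s0,x)→(s2,y,R)
state=s2 head=1 tape=y[z]xy__   (s2,z)→(s0,z,R)
state=s0 head=2 tape=yz[x]y__   (s0,x)→(s2,y,R)
state=s2 head=3 tape=yzy[y]__   (s2,y)→(s1,z,L)
state=s1 head=2 tape=yz[y]z__   (s1,y)→(s0,z,R)
state=s0 head=3 tape=yzz[z]__   (s0,z)→(s2,_,L)
state=s2 head=2 tape=yz[z]___   (s2,z)→(s0,z,R)
state=s0 head=3 tape=yzz[_]__   (s0,_)→(s1,z,R)
state=s1 head=4 tape=yzzz[_]_   (s1,_)→(s0,x,L)
state=s0 head=3 tape=yzz[z]x_   (s0,z)→(s2,_,L)
state=s2 head=2 tape=yz[z]_x_   (s2,z)→(s0,z,R)
state=s0 head=3 tape=yzz[_]x_   (s0,_)→(s1,z,R)
state=s1 head=4 tape=yzzz[x]_   (s1,x)→(s0,z,L)
state=s0 head=3 tape=yzz[z]z_   (s0,z)→(s2,_,L)
state=s2 head=2 tape=yz[z]_z_   (s2,z)→(s0,z,R)
state=s0 head=3 tape=yzz[_]z_   (s0,_)→(s1,z,R)
state=s1 head=4 tape=yzzz[z]_   (s1,z)→(s2,y,R)
state=s2 head=5 tape=yzzzy[_]
At halt the head is at cell 5.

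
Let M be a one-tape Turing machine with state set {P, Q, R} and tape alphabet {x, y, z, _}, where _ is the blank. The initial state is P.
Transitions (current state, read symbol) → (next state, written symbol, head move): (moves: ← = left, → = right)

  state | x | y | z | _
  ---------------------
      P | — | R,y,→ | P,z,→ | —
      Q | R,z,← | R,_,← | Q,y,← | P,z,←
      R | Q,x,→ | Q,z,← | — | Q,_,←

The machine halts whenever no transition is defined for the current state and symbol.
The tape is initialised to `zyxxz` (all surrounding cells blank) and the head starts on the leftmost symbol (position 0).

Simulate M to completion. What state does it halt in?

P

state=P head=0 tape=__[z]yxxz   (P,z)→(P,z,→)
state=P head=1 tape=__z[y]xxz   (P,y)→(R,y,→)
state=R head=2 tape=__zy[x]xz   (R,x)→(Q,x,→)
state=Q head=3 tape=__zyx[x]z   (Q,x)→(R,z,←)
state=R head=2 tape=__zy[x]zz   (R,x)→(Q,x,→)
state=Q head=3 tape=__zyx[z]z   (Q,z)→(Q,y,←)
state=Q head=2 tape=__zy[x]yz   (Q,x)→(R,z,←)
state=R head=1 tape=__z[y]zyz   (R,y)→(Q,z,←)
state=Q head=0 tape=__[z]zzyz   (Q,z)→(Q,y,←)
state=Q head=-1 tape=_[_]yzzyz   (Q,_)→(P,z,←)
state=P head=-2 tape=[_]zyzzyz
No transition is defined for (P, _); M halts in state P.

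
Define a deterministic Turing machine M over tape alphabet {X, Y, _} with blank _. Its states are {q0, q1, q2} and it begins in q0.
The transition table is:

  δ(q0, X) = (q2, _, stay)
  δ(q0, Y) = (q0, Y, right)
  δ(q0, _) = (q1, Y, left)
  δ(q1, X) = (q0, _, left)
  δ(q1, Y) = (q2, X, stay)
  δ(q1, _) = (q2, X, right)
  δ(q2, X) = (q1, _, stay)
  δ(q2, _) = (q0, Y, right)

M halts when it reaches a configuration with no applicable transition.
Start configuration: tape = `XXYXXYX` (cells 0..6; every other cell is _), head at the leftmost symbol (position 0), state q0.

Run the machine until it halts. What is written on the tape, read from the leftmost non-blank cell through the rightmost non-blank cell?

YYYYYYXY

q0 | [X]XYXXYX_   read X → write _, move stay, go to q2
q2 | [_]XYXXYX_   read _ → write Y, move right, go to q0
q0 | Y[X]YXXYX_   read X → write _, move stay, go to q2
q2 | Y[_]YXXYX_   read _ → write Y, move right, go to q0
q0 | YY[Y]XXYX_   read Y → write Y, move right, go to q0
q0 | YYY[X]XYX_   read X → write _, move stay, go to q2
q2 | YYY[_]XYX_   read _ → write Y, move right, go to q0
q0 | YYYY[X]YX_   read X → write _, move stay, go to q2
q2 | YYYY[_]YX_   read _ → write Y, move right, go to q0
q0 | YYYYY[Y]X_   read Y → write Y, move right, go to q0
q0 | YYYYYY[X]_   read X → write _, move stay, go to q2
q2 | YYYYYY[_]_   read _ → write Y, move right, go to q0
q0 | YYYYYYY[_]   read _ → write Y, move left, go to q1
q1 | YYYYYY[Y]Y   read Y → write X, move stay, go to q2
q2 | YYYYYY[X]Y   read X → write _, move stay, go to q1
q1 | YYYYYY[_]Y   read _ → write X, move right, go to q2
q2 | YYYYYYX[Y]
The non-blank tape span at halt is YYYYYYXY.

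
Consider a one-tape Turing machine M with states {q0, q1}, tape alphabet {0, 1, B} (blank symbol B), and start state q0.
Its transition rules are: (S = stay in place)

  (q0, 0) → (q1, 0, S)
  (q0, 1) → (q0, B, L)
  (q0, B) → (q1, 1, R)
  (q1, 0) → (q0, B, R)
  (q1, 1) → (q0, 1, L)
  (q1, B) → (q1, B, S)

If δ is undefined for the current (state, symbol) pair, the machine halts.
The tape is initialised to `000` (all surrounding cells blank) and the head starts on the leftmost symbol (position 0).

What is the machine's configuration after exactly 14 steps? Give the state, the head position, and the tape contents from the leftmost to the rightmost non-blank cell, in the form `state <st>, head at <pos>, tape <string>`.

state=q0 head=0 tape=[0]00BB   (q0,0)→(q1,0,S)
state=q1 head=0 tape=[0]00BB   (q1,0)→(q0,B,R)
state=q0 head=1 tape=B[0]0BB   (q0,0)→(q1,0,S)
state=q1 head=1 tape=B[0]0BB   (q1,0)→(q0,B,R)
state=q0 head=2 tape=BB[0]BB   (q0,0)→(q1,0,S)
state=q1 head=2 tape=BB[0]BB   (q1,0)→(q0,B,R)
state=q0 head=3 tape=BBB[B]B   (q0,B)→(q1,1,R)
state=q1 head=4 tape=BBB1[B]   (q1,B)→(q1,B,S)
state=q1 head=4 tape=BBB1[B]   (q1,B)→(q1,B,S)
state=q1 head=4 tape=BBB1[B]   (q1,B)→(q1,B,S)
state=q1 head=4 tape=BBB1[B]   (q1,B)→(q1,B,S)
state=q1 head=4 tape=BBB1[B]   (q1,B)→(q1,B,S)
state=q1 head=4 tape=BBB1[B]   (q1,B)→(q1,B,S)
state=q1 head=4 tape=BBB1[B]   (q1,B)→(q1,B,S)
state=q1 head=4 tape=BBB1[B]
After 14 steps: state q1, head at 4, tape 1.

state q1, head at 4, tape 1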